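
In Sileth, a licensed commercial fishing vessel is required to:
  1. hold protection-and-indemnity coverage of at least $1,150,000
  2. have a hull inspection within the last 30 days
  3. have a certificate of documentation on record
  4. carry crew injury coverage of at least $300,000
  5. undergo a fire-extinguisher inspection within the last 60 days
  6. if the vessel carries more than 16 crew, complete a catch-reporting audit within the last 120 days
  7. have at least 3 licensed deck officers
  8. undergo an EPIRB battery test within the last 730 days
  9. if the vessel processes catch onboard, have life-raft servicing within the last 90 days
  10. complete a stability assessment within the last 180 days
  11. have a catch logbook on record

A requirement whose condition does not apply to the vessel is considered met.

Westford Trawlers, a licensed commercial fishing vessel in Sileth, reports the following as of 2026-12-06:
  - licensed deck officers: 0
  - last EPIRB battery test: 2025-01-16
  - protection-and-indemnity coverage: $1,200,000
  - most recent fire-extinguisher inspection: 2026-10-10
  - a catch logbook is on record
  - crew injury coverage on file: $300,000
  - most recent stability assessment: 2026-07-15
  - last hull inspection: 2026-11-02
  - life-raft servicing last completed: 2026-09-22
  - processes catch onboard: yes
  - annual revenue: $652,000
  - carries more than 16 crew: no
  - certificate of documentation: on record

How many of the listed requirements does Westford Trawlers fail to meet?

1. protection-and-indemnity coverage $1,200,000 ≥ $1,150,000 → met
2. hull inspection 34 days ago vs limit 30 → not met
3. certificate of documentation present → met
4. crew injury coverage $300,000 ≥ $300,000 → met
5. fire-extinguisher inspection 57 days ago vs limit 60 → met
6. condition 'carries more than 16 crew' does not hold → requirement n/a → met
7. licensed deck officers 0 < 3 → not met
8. EPIRB battery test 689 days ago vs limit 730 → met
9. condition 'processes catch onboard' holds; life-raft servicing 75 days ago vs limit 90 → met
10. stability assessment 144 days ago vs limit 180 → met
11. catch logbook present → met
Not met: 2 of 11

2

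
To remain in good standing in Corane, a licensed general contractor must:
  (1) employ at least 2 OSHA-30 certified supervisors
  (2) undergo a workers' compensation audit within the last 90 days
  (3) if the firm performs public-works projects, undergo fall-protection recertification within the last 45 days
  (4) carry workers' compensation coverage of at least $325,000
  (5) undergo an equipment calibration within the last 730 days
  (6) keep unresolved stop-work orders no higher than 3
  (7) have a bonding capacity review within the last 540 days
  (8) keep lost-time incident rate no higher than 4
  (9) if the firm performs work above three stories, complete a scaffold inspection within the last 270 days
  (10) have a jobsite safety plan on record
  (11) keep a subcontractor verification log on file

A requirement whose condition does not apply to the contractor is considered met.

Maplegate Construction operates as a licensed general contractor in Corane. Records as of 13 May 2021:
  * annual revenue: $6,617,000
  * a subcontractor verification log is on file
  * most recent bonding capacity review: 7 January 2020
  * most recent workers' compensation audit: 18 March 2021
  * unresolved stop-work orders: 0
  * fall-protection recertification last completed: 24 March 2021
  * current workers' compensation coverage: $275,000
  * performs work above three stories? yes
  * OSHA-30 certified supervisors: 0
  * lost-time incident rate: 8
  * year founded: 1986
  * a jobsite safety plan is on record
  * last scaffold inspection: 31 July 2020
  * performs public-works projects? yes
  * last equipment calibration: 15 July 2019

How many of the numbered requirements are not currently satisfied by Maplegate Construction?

5

1. OSHA-30 certified supervisors 0 < 2 → not met
2. workers' compensation audit 56 days ago vs limit 90 → met
3. condition 'performs public-works projects' holds; fall-protection recertification 50 days ago vs limit 45 → not met
4. workers' compensation coverage $275,000 < $325,000 → not met
5. equipment calibration 668 days ago vs limit 730 → met
6. unresolved stop-work orders 0 ≤ 3 → met
7. bonding capacity review 492 days ago vs limit 540 → met
8. lost-time incident rate 8 > 4 → not met
9. condition 'performs work above three stories' holds; scaffold inspection 286 days ago vs limit 270 → not met
10. jobsite safety plan present → met
11. subcontractor verification log present → met
Not met: 5 of 11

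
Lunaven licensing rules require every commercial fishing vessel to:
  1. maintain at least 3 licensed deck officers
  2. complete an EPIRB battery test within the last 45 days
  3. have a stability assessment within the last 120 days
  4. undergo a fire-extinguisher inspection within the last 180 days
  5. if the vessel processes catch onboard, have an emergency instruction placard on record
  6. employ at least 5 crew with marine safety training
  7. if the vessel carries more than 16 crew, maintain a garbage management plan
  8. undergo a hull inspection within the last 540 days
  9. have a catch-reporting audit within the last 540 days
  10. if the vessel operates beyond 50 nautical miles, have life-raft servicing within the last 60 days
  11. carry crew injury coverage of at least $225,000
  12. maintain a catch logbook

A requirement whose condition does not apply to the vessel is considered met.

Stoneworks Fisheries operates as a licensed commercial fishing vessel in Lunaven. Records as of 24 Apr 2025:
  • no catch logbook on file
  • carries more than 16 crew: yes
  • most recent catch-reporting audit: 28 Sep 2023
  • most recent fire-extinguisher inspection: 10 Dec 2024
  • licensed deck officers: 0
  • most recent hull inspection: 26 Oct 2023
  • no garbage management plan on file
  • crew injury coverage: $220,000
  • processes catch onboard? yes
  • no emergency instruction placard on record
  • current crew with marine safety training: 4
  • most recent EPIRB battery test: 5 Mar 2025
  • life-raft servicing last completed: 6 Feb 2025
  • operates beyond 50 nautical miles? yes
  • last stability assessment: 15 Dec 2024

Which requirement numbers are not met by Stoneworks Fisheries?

1. licensed deck officers 0 < 3 → not met
2. EPIRB battery test 50 days ago vs limit 45 → not met
3. stability assessment 130 days ago vs limit 120 → not met
4. fire-extinguisher inspection 135 days ago vs limit 180 → met
5. condition 'processes catch onboard' holds; emergency instruction placard absent → not met
6. crew with marine safety training 4 < 5 → not met
7. condition 'carries more than 16 crew' holds; garbage management plan absent → not met
8. hull inspection 546 days ago vs limit 540 → not met
9. catch-reporting audit 574 days ago vs limit 540 → not met
10. condition 'operates beyond 50 nautical miles' holds; life-raft servicing 77 days ago vs limit 60 → not met
11. crew injury coverage $220,000 < $225,000 → not met
12. catch logbook absent → not met
Not met: 1, 2, 3, 5, 6, 7, 8, 9, 10, 11, 12

1, 2, 3, 5, 6, 7, 8, 9, 10, 11, 12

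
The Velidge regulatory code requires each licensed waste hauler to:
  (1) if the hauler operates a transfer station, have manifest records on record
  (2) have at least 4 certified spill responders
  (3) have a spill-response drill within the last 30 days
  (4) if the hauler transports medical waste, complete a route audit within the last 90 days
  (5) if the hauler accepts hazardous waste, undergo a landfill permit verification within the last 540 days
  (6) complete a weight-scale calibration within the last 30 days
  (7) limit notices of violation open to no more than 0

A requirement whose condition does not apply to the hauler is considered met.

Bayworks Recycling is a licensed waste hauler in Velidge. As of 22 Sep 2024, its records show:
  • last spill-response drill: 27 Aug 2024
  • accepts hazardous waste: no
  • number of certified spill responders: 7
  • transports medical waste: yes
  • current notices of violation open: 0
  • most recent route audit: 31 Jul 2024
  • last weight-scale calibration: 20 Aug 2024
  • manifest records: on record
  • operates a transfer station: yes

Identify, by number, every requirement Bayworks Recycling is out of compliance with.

6

1. condition 'operates a transfer station' holds; manifest records present → met
2. certified spill responders 7 ≥ 4 → met
3. spill-response drill 26 days ago vs limit 30 → met
4. condition 'transports medical waste' holds; route audit 53 days ago vs limit 90 → met
5. condition 'accepts hazardous waste' does not hold → requirement n/a → met
6. weight-scale calibration 33 days ago vs limit 30 → not met
7. notices of violation open 0 ≤ 0 → met
Not met: 6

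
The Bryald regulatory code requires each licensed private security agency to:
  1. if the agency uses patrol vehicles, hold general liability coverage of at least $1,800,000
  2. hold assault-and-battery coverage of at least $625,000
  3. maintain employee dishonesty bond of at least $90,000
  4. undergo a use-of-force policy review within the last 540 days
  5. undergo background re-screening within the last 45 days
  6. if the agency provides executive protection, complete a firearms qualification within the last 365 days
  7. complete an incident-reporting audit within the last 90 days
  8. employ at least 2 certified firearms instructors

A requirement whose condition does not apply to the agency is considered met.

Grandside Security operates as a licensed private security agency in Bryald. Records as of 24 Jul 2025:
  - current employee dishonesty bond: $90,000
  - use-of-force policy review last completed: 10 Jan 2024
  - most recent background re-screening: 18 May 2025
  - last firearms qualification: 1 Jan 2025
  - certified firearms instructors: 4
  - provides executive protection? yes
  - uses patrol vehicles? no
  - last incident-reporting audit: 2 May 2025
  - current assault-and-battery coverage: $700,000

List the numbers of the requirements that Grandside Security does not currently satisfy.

1. condition 'uses patrol vehicles' does not hold → requirement n/a → met
2. assault-and-battery coverage $700,000 ≥ $625,000 → met
3. employee dishonesty bond $90,000 ≥ $90,000 → met
4. use-of-force policy review 561 days ago vs limit 540 → not met
5. background re-screening 67 days ago vs limit 45 → not met
6. condition 'provides executive protection' holds; firearms qualification 204 days ago vs limit 365 → met
7. incident-reporting audit 83 days ago vs limit 90 → met
8. certified firearms instructors 4 ≥ 2 → met
Not met: 4, 5

4, 5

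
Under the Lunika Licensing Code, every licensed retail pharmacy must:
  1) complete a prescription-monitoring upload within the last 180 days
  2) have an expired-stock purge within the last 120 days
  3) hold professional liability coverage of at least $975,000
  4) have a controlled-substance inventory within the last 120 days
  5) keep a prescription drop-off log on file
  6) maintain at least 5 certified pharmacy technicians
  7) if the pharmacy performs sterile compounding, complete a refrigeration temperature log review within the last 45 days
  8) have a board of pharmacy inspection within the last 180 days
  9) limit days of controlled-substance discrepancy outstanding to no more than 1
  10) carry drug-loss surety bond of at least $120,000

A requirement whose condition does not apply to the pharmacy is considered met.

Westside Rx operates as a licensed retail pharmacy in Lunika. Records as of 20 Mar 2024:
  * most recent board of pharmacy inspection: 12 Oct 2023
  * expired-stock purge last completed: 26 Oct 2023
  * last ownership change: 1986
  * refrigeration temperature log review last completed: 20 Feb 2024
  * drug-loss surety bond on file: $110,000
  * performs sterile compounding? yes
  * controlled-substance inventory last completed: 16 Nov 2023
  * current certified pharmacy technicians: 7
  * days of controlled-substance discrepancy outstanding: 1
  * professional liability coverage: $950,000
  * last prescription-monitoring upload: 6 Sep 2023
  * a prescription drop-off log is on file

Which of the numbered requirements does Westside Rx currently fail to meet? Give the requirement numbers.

1. prescription-monitoring upload 196 days ago vs limit 180 → not met
2. expired-stock purge 146 days ago vs limit 120 → not met
3. professional liability coverage $950,000 < $975,000 → not met
4. controlled-substance inventory 125 days ago vs limit 120 → not met
5. prescription drop-off log present → met
6. certified pharmacy technicians 7 ≥ 5 → met
7. condition 'performs sterile compounding' holds; refrigeration temperature log review 29 days ago vs limit 45 → met
8. board of pharmacy inspection 160 days ago vs limit 180 → met
9. days of controlled-substance discrepancy outstanding 1 ≤ 1 → met
10. drug-loss surety bond $110,000 < $120,000 → not met
Not met: 1, 2, 3, 4, 10

1, 2, 3, 4, 10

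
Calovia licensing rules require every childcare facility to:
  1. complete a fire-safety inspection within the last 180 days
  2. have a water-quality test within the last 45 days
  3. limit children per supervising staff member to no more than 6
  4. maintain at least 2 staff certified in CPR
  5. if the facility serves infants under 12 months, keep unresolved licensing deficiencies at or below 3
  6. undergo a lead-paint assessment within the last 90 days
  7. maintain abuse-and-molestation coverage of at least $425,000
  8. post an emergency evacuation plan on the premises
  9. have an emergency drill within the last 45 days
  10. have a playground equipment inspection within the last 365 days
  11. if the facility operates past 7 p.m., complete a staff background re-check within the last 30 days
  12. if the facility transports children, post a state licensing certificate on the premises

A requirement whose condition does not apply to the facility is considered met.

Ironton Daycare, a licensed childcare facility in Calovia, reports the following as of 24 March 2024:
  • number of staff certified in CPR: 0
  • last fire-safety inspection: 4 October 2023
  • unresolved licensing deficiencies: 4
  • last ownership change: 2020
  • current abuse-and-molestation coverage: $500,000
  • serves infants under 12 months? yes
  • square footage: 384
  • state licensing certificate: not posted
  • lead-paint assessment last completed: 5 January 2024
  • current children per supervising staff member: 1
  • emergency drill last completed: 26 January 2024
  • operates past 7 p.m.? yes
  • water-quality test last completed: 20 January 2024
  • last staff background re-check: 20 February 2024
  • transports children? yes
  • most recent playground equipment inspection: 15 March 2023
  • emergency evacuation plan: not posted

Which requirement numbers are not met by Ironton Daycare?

1. fire-safety inspection 172 days ago vs limit 180 → met
2. water-quality test 64 days ago vs limit 45 → not met
3. children per supervising staff member 1 ≤ 6 → met
4. staff certified in CPR 0 < 2 → not met
5. condition 'serves infants under 12 months' holds; unresolved licensing deficiencies 4 > 3 → not met
6. lead-paint assessment 79 days ago vs limit 90 → met
7. abuse-and-molestation coverage $500,000 ≥ $425,000 → met
8. emergency evacuation plan absent → not met
9. emergency drill 58 days ago vs limit 45 → not met
10. playground equipment inspection 375 days ago vs limit 365 → not met
11. condition 'operates past 7 p.m.' holds; staff background re-check 33 days ago vs limit 30 → not met
12. condition 'transports children' holds; state licensing certificate absent → not met
Not met: 2, 4, 5, 8, 9, 10, 11, 12

2, 4, 5, 8, 9, 10, 11, 12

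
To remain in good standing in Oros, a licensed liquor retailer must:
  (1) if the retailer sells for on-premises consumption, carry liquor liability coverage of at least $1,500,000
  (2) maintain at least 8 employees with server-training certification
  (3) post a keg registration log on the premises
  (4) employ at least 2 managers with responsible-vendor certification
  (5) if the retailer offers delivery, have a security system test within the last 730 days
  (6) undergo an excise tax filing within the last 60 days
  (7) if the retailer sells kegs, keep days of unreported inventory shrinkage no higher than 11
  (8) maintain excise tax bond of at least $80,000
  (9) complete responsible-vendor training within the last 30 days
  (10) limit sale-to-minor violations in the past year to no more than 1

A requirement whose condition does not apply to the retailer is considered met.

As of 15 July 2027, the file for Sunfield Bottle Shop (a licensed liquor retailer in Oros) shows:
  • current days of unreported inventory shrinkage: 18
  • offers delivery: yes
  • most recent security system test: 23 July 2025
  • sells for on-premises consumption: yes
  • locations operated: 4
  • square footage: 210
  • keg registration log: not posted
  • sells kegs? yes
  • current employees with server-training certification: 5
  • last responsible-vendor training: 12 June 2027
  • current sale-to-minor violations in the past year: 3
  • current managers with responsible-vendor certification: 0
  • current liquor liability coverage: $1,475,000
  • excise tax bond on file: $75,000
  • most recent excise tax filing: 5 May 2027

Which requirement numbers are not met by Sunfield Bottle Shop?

1. condition 'sells for on-premises consumption' holds; liquor liability coverage $1,475,000 < $1,500,000 → not met
2. employees with server-training certification 5 < 8 → not met
3. keg registration log absent → not met
4. managers with responsible-vendor certification 0 < 2 → not met
5. condition 'offers delivery' holds; security system test 722 days ago vs limit 730 → met
6. excise tax filing 71 days ago vs limit 60 → not met
7. condition 'sells kegs' holds; days of unreported inventory shrinkage 18 > 11 → not met
8. excise tax bond $75,000 < $80,000 → not met
9. responsible-vendor training 33 days ago vs limit 30 → not met
10. sale-to-minor violations in the past year 3 > 1 → not met
Not met: 1, 2, 3, 4, 6, 7, 8, 9, 10

1, 2, 3, 4, 6, 7, 8, 9, 10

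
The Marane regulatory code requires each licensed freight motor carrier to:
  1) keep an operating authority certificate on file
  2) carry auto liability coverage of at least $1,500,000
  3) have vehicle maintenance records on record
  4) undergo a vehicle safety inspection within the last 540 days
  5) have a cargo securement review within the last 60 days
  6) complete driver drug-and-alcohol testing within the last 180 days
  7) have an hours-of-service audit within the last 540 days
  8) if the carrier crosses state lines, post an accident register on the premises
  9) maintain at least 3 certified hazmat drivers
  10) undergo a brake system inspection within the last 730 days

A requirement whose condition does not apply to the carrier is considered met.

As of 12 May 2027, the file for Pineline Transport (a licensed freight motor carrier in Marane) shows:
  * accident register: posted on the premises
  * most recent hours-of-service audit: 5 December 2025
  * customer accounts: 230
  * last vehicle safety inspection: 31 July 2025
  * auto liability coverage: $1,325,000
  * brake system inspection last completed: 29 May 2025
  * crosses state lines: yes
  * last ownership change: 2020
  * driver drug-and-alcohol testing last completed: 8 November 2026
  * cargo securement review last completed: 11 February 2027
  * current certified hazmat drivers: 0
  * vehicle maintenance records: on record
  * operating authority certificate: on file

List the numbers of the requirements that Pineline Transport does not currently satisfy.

2, 4, 5, 6, 9

1. operating authority certificate present → met
2. auto liability coverage $1,325,000 < $1,500,000 → not met
3. vehicle maintenance records present → met
4. vehicle safety inspection 650 days ago vs limit 540 → not met
5. cargo securement review 90 days ago vs limit 60 → not met
6. driver drug-and-alcohol testing 185 days ago vs limit 180 → not met
7. hours-of-service audit 523 days ago vs limit 540 → met
8. condition 'crosses state lines' holds; accident register present → met
9. certified hazmat drivers 0 < 3 → not met
10. brake system inspection 713 days ago vs limit 730 → met
Not met: 2, 4, 5, 6, 9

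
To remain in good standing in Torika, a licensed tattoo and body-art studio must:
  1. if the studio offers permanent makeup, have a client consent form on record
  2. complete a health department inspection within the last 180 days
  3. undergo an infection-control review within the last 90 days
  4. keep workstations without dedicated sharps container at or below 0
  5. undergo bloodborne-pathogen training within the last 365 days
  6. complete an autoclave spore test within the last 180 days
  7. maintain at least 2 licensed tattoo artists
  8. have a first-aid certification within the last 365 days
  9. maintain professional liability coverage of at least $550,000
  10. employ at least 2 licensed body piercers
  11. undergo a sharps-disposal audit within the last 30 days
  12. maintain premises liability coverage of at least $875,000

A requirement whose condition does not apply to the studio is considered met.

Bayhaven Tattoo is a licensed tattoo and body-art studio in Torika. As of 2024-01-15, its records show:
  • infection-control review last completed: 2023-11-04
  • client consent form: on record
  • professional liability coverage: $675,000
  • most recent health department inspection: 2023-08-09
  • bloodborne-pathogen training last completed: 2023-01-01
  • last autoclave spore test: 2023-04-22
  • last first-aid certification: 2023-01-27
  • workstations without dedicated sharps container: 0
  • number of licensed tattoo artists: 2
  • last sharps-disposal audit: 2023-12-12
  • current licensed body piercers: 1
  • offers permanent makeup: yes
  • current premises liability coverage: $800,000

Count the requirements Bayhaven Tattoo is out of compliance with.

1. condition 'offers permanent makeup' holds; client consent form present → met
2. health department inspection 159 days ago vs limit 180 → met
3. infection-control review 72 days ago vs limit 90 → met
4. workstations without dedicated sharps container 0 ≤ 0 → met
5. bloodborne-pathogen training 379 days ago vs limit 365 → not met
6. autoclave spore test 268 days ago vs limit 180 → not met
7. licensed tattoo artists 2 ≥ 2 → met
8. first-aid certification 353 days ago vs limit 365 → met
9. professional liability coverage $675,000 ≥ $550,000 → met
10. licensed body piercers 1 < 2 → not met
11. sharps-disposal audit 34 days ago vs limit 30 → not met
12. premises liability coverage $800,000 < $875,000 → not met
Not met: 5 of 12

5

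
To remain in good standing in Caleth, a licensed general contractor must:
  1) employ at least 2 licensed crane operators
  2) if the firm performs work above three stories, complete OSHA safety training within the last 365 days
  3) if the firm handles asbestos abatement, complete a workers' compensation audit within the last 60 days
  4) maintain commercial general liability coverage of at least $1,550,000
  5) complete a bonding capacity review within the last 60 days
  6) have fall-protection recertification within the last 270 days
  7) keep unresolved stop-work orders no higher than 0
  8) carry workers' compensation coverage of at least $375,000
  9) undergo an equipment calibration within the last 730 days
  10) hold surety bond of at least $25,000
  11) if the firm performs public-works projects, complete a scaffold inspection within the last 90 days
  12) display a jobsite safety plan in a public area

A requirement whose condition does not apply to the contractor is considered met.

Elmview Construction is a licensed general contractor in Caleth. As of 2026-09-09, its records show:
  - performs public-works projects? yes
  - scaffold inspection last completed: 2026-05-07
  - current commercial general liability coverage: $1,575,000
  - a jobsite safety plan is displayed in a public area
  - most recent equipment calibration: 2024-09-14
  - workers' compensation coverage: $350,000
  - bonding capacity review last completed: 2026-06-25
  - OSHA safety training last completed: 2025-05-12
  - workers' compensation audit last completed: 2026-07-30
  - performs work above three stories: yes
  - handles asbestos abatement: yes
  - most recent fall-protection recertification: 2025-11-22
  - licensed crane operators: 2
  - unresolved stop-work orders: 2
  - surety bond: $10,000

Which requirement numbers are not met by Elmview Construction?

1. licensed crane operators 2 ≥ 2 → met
2. condition 'performs work above three stories' holds; OSHA safety training 485 days ago vs limit 365 → not met
3. condition 'handles asbestos abatement' holds; workers' compensation audit 41 days ago vs limit 60 → met
4. commercial general liability coverage $1,575,000 ≥ $1,550,000 → met
5. bonding capacity review 76 days ago vs limit 60 → not met
6. fall-protection recertification 291 days ago vs limit 270 → not met
7. unresolved stop-work orders 2 > 0 → not met
8. workers' compensation coverage $350,000 < $375,000 → not met
9. equipment calibration 725 days ago vs limit 730 → met
10. surety bond $10,000 < $25,000 → not met
11. condition 'performs public-works projects' holds; scaffold inspection 125 days ago vs limit 90 → not met
12. jobsite safety plan present → met
Not met: 2, 5, 6, 7, 8, 10, 11

2, 5, 6, 7, 8, 10, 11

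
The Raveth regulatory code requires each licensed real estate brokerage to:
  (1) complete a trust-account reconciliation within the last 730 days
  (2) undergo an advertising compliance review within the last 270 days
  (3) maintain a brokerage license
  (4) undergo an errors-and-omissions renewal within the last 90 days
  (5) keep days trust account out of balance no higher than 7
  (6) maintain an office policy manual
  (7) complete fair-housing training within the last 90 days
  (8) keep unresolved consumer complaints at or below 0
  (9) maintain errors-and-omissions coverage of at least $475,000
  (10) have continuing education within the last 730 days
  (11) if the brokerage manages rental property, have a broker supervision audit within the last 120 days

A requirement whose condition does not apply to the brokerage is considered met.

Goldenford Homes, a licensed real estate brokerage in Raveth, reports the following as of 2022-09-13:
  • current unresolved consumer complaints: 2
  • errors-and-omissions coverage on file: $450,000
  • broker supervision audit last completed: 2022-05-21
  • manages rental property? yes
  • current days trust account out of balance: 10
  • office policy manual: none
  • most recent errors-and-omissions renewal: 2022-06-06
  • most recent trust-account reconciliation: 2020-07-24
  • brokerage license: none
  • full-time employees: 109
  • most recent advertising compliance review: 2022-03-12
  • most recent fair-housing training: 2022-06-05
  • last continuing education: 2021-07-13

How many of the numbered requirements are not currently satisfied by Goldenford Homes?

8

1. trust-account reconciliation 781 days ago vs limit 730 → not met
2. advertising compliance review 185 days ago vs limit 270 → met
3. brokerage license absent → not met
4. errors-and-omissions renewal 99 days ago vs limit 90 → not met
5. days trust account out of balance 10 > 7 → not met
6. office policy manual absent → not met
7. fair-housing training 100 days ago vs limit 90 → not met
8. unresolved consumer complaints 2 > 0 → not met
9. errors-and-omissions coverage $450,000 < $475,000 → not met
10. continuing education 427 days ago vs limit 730 → met
11. condition 'manages rental property' holds; broker supervision audit 115 days ago vs limit 120 → met
Not met: 8 of 11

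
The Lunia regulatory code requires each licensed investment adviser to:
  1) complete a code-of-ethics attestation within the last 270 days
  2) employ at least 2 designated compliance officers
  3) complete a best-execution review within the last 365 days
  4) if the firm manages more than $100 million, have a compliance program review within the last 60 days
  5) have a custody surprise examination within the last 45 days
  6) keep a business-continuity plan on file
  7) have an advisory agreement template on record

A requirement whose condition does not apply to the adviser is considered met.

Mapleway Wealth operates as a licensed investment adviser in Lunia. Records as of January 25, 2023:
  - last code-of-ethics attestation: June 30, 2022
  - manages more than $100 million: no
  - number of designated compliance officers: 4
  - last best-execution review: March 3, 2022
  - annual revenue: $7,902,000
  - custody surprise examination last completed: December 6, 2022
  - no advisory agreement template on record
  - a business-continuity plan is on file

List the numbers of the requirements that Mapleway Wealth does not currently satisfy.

5, 7

1. code-of-ethics attestation 209 days ago vs limit 270 → met
2. designated compliance officers 4 ≥ 2 → met
3. best-execution review 328 days ago vs limit 365 → met
4. condition 'manages more than $100 million' does not hold → requirement n/a → met
5. custody surprise examination 50 days ago vs limit 45 → not met
6. business-continuity plan present → met
7. advisory agreement template absent → not met
Not met: 5, 7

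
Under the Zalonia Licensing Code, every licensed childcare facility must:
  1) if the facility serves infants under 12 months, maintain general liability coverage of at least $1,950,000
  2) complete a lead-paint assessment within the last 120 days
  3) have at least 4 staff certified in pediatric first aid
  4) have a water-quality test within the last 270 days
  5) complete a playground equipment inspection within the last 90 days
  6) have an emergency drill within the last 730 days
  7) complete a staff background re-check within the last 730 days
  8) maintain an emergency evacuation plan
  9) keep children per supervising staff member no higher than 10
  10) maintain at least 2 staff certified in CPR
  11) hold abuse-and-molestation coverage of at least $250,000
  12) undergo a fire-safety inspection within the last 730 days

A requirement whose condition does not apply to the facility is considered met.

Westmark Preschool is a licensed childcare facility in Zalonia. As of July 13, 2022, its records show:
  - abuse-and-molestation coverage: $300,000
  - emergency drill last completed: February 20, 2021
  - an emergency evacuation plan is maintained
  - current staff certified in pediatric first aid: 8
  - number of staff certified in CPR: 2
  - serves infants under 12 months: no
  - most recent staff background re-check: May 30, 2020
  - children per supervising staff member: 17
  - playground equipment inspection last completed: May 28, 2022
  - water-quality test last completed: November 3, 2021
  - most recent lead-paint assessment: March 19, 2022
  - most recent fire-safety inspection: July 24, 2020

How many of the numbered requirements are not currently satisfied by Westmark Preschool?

2

1. condition 'serves infants under 12 months' does not hold → requirement n/a → met
2. lead-paint assessment 116 days ago vs limit 120 → met
3. staff certified in pediatric first aid 8 ≥ 4 → met
4. water-quality test 252 days ago vs limit 270 → met
5. playground equipment inspection 46 days ago vs limit 90 → met
6. emergency drill 508 days ago vs limit 730 → met
7. staff background re-check 774 days ago vs limit 730 → not met
8. emergency evacuation plan present → met
9. children per supervising staff member 17 > 10 → not met
10. staff certified in CPR 2 ≥ 2 → met
11. abuse-and-molestation coverage $300,000 ≥ $250,000 → met
12. fire-safety inspection 719 days ago vs limit 730 → met
Not met: 2 of 12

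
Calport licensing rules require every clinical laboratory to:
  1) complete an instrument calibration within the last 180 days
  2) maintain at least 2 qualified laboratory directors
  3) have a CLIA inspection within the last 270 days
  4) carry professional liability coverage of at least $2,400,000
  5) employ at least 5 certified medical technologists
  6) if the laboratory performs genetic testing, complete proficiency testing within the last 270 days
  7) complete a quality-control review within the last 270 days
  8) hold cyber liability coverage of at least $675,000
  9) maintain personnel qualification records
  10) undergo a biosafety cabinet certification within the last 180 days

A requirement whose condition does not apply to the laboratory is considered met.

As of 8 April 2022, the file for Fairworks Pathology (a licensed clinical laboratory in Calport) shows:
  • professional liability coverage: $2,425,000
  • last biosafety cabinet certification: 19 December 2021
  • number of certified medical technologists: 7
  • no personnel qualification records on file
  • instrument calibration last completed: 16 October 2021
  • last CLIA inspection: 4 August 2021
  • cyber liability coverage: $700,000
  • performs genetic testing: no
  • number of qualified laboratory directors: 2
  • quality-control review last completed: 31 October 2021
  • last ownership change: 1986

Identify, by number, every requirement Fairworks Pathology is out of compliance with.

1. instrument calibration 174 days ago vs limit 180 → met
2. qualified laboratory directors 2 ≥ 2 → met
3. CLIA inspection 247 days ago vs limit 270 → met
4. professional liability coverage $2,425,000 ≥ $2,400,000 → met
5. certified medical technologists 7 ≥ 5 → met
6. condition 'performs genetic testing' does not hold → requirement n/a → met
7. quality-control review 159 days ago vs limit 270 → met
8. cyber liability coverage $700,000 ≥ $675,000 → met
9. personnel qualification records absent → not met
10. biosafety cabinet certification 110 days ago vs limit 180 → met
Not met: 9

9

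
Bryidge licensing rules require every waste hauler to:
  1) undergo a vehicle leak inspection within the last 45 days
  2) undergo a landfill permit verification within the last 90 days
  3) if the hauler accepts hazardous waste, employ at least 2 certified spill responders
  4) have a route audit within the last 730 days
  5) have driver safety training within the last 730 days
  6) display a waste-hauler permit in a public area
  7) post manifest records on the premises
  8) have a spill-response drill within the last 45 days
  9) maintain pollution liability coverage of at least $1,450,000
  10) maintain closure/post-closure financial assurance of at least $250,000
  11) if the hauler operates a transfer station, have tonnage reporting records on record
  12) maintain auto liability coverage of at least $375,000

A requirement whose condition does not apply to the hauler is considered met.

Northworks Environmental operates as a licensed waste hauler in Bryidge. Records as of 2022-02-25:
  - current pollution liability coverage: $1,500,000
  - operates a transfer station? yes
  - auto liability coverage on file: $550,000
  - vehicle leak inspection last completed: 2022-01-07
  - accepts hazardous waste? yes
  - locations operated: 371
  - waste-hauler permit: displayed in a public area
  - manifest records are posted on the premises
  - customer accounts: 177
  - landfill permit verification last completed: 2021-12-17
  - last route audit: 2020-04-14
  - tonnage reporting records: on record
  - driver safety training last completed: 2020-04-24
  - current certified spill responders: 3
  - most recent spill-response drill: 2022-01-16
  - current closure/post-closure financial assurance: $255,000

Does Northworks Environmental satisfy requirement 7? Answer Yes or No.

7. manifest records present → met

Yes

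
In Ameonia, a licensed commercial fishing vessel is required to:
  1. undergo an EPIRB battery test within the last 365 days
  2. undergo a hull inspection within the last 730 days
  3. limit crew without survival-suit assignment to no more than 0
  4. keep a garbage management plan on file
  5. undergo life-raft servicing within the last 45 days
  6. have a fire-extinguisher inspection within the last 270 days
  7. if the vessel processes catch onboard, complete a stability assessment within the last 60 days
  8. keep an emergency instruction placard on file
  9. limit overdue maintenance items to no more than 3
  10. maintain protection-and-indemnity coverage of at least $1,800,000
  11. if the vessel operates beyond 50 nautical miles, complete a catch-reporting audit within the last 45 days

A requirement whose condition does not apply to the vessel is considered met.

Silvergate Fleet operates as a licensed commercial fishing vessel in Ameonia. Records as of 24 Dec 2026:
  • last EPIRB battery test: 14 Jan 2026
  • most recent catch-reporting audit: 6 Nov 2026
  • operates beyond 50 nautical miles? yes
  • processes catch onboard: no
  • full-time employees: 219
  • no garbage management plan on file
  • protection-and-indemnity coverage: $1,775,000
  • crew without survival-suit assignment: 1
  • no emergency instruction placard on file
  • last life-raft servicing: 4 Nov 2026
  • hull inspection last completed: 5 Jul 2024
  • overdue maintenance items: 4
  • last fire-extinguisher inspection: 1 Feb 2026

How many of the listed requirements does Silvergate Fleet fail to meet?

9

1. EPIRB battery test 344 days ago vs limit 365 → met
2. hull inspection 902 days ago vs limit 730 → not met
3. crew without survival-suit assignment 1 > 0 → not met
4. garbage management plan absent → not met
5. life-raft servicing 50 days ago vs limit 45 → not met
6. fire-extinguisher inspection 326 days ago vs limit 270 → not met
7. condition 'processes catch onboard' does not hold → requirement n/a → met
8. emergency instruction placard absent → not met
9. overdue maintenance items 4 > 3 → not met
10. protection-and-indemnity coverage $1,775,000 < $1,800,000 → not met
11. condition 'operates beyond 50 nautical miles' holds; catch-reporting audit 48 days ago vs limit 45 → not met
Not met: 9 of 11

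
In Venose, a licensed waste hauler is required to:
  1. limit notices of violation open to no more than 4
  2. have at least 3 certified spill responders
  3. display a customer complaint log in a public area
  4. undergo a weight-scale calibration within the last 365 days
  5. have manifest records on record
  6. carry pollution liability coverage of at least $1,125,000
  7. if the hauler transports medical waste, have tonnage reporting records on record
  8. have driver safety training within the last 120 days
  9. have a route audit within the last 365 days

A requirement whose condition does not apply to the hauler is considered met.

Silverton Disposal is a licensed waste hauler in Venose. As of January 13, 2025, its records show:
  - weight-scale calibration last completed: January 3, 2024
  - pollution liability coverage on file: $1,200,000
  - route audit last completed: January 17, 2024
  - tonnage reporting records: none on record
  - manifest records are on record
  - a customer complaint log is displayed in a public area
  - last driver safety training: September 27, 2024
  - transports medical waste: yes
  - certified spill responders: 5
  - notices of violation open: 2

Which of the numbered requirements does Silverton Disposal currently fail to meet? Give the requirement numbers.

1. notices of violation open 2 ≤ 4 → met
2. certified spill responders 5 ≥ 3 → met
3. customer complaint log present → met
4. weight-scale calibration 376 days ago vs limit 365 → not met
5. manifest records present → met
6. pollution liability coverage $1,200,000 ≥ $1,125,000 → met
7. condition 'transports medical waste' holds; tonnage reporting records absent → not met
8. driver safety training 108 days ago vs limit 120 → met
9. route audit 362 days ago vs limit 365 → met
Not met: 4, 7

4, 7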